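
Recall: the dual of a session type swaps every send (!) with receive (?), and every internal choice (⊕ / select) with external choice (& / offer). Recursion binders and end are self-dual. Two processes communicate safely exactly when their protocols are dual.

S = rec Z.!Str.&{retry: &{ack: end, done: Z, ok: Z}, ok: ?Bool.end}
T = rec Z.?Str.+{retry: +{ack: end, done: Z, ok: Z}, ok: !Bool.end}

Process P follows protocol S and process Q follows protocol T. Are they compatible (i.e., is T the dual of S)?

rec Z vs rec Z  match (binder kept)
  !Str vs ?Str  match
    &{retry,ok} vs +{retry,ok}  match same labels
      case retry:
        &{ack,done,ok} vs +{ack,done,ok}  match same labels
          case ack:
            end vs end  match
          case done:
            Z vs Z  match
          case ok:
            Z vs Z  match
      case ok:
        ?Bool vs !Bool  match
          end vs end  match

YES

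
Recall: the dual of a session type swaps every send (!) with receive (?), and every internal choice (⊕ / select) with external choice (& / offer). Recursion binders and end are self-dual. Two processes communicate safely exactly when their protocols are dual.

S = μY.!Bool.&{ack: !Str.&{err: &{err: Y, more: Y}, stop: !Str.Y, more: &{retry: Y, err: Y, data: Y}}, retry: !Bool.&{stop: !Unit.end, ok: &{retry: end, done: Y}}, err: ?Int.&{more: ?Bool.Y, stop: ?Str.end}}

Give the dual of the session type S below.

μY.?Bool.⊕{ack: ?Str.⊕{err: ⊕{err: Y, more: Y}, stop: ?Str.Y, more: ⊕{retry: Y, err: Y, data: Y}}, retry: ?Bool.⊕{stop: ?Unit.end, ok: ⊕{retry: end, done: Y}}, err: !Int.⊕{more: !Bool.Y, stop: !Str.end}}

μY ↦ μY  (rec unchanged)
  !Bool ↦ ?Bool
    &{ack,retry,err} ↦ ⊕{ack,retry,err}  (&→⊕)
      • ack:
        !Str ↦ ?Str
          &{err,stop,more} ↦ ⊕{err,stop,more}  (&→⊕)
            • err:
              &{err,more} ↦ ⊕{err,more}  (&→⊕)
                • err:
                  Y self-dual
                • more:
                  Y self-dual
            • stop:
              !Str ↦ ?Str
                Y self-dual
            • more:
              &{retry,err,data} ↦ ⊕{retry,err,data}  (&→⊕)
                • retry:
                  Y self-dual
                • err:
                  Y self-dual
                • data:
                  Y self-dual
      • retry:
        !Bool ↦ ?Bool
          &{stop,ok} ↦ ⊕{stop,ok}  (&→⊕)
            • stop:
              !Unit ↦ ?Unit
                end self-dual
            • ok:
              &{retry,done} ↦ ⊕{retry,done}  (&→⊕)
                • retry:
                  end self-dual
                • done:
                  Y self-dual
      • err:
        ?Int ↦ !Int
          &{more,stop} ↦ ⊕{more,stop}  (&→⊕)
            • more:
              ?Bool ↦ !Bool
                Y self-dual
            • stop:
              ?Str ↦ !Str
                end self-dual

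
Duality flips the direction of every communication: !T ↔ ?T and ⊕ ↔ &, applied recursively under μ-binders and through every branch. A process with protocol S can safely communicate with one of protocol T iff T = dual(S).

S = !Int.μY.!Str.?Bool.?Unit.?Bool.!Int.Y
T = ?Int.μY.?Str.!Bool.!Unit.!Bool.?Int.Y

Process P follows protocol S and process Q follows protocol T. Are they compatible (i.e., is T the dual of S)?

!Int vs ?Int  ✓
  μY vs μY  ✓ (rec unchanged)
    !Str vs ?Str  ✓
      ?Bool vs !Bool  ✓
        ?Unit vs !Unit  ✓
          ?Bool vs !Bool  ✓
            !Int vs ?Int  ✓
              Y vs Y  ✓

YES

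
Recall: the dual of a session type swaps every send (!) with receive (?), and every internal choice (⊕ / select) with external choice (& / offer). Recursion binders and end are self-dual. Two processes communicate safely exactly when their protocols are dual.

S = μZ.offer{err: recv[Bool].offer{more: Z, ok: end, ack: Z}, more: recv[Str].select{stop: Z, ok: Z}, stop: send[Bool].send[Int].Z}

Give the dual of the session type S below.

μZ = μZ  (rec unchanged)
  offer{err,more,stop} = select{err,more,stop}  (external→internal)
    case err:
      recv[Bool] = send[Bool]
        offer{more,ok,ack} = select{more,ok,ack}  (external→internal)
          case more:
            Z self-dual
          case ok:
            end self-dual
          case ack:
            Z self-dual
    case more:
      recv[Str] = send[Str]
        select{stop,ok} = offer{stop,ok}  (select→offer)
          case stop:
            Z self-dual
          case ok:
            Z self-dual
    case stop:
      send[Bool] = recv[Bool]
        send[Int] = recv[Int]
          Z self-dual

μZ.select{err: send[Bool].select{more: Z, ok: end, ack: Z}, more: send[Str].offer{stop: Z, ok: Z}, stop: recv[Bool].recv[Int].Z}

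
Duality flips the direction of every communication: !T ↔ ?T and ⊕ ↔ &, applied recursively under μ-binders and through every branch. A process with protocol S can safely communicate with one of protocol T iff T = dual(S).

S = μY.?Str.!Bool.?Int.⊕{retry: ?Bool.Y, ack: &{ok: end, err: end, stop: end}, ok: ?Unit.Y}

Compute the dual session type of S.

μY → μY  (rec unchanged)
  ?Str → !Str
    !Bool → ?Bool
      ?Int → !Int
        ⊕{retry,ack,ok} → &{retry,ack,ok}  (⊕→&)
          • retry:
            ?Bool → !Bool
              Y self-dual
          • ack:
            &{ok,err,stop} → ⊕{ok,err,stop}  (offer→select)
              • ok:
                end self-dual
              • err:
                end self-dual
              • stop:
                end self-dual
          • ok:
            ?Unit → !Unit
              Y self-dual

μY.!Str.?Bool.!Int.&{retry: !Bool.Y, ack: ⊕{ok: end, err: end, stop: end}, ok: !Unit.Y}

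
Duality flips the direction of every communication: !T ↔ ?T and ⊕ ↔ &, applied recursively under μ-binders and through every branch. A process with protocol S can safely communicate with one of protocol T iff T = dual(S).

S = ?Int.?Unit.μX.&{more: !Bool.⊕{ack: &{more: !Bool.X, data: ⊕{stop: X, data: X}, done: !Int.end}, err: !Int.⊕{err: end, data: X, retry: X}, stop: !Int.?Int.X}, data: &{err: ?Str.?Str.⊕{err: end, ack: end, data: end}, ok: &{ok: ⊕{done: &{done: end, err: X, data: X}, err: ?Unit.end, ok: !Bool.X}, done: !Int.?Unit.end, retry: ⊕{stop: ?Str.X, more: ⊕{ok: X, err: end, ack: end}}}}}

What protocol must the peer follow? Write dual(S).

!Int.!Unit.μX.⊕{more: ?Bool.&{ack: ⊕{more: ?Bool.X, data: &{stop: X, data: X}, done: ?Int.end}, err: ?Int.&{err: end, data: X, retry: X}, stop: ?Int.!Int.X}, data: ⊕{err: !Str.!Str.&{err: end, ack: end, data: end}, ok: ⊕{ok: &{done: ⊕{done: end, err: X, data: X}, err: !Unit.end, ok: ?Bool.X}, done: ?Int.!Unit.end, retry: &{stop: !Str.X, more: &{ok: X, err: end, ack: end}}}}}

?Int ↦ !Int
  ?Unit ↦ !Unit
    μX ↦ μX  (μ self-dual)
      &{more,data} ↦ ⊕{more,data}  (offer→select)
        case more:
          !Bool ↦ ?Bool
            ⊕{ack,err,stop} ↦ &{ack,err,stop}  (select→offer)
              case ack:
                &{more,data,done} ↦ ⊕{more,data,done}  (offer→select)
                  case more:
                    !Bool ↦ ?Bool
                      X ↦ X
                  case data:
                    ⊕{stop,data} ↦ &{stop,data}  (select→offer)
                      case stop:
                        X ↦ X
                      case data:
                        X ↦ X
                  case done:
                    !Int ↦ ?Int
                      end ↦ end
              case err:
                !Int ↦ ?Int
                  ⊕{err,data,retry} ↦ &{err,data,retry}  (select→offer)
                    case err:
                      end ↦ end
                    case data:
                      X ↦ X
                    case retry:
                      X ↦ X
              case stop:
                !Int ↦ ?Int
                  ?Int ↦ !Int
                    X ↦ X
        case data:
          &{err,ok} ↦ ⊕{err,ok}  (offer→select)
            case err:
              ?Str ↦ !Str
                ?Str ↦ !Str
                  ⊕{err,ack,data} ↦ &{err,ack,data}  (select→offer)
                    case err:
                      end ↦ end
                    case ack:
                      end ↦ end
                    case data:
                      end ↦ end
            case ok:
              &{ok,done,retry} ↦ ⊕{ok,done,retry}  (offer→select)
                case ok:
                  ⊕{done,err,ok} ↦ &{done,err,ok}  (select→offer)
                    case done:
                      &{done,err,data} ↦ ⊕{done,err,data}  (offer→select)
                        case done:
                          end ↦ end
                        case err:
                          X ↦ X
                        case data:
                          X ↦ X
                    case err:
                      ?Unit ↦ !Unit
                        end ↦ end
                    case ok:
                      !Bool ↦ ?Bool
                        X ↦ X
                case done:
                  !Int ↦ ?Int
                    ?Unit ↦ !Unit
                      end ↦ end
                case retry:
                  ⊕{stop,more} ↦ &{stop,more}  (select→offer)
                    case stop:
                      ?Str ↦ !Str
                        X ↦ X
                    case more:
                      ⊕{ok,err,ack} ↦ &{ok,err,ack}  (select→offer)
                        case ok:
                          X ↦ X
                        case err:
                          end ↦ end
                        case ack:
                          end ↦ end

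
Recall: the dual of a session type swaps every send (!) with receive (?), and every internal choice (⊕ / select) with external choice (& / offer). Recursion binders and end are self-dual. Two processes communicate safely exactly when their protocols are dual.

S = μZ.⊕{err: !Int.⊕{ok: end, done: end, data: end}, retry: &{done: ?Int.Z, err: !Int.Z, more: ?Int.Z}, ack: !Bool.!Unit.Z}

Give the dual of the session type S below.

μZ.&{err: ?Int.&{ok: end, done: end, data: end}, retry: ⊕{done: !Int.Z, err: ?Int.Z, more: !Int.Z}, ack: ?Bool.?Unit.Z}

μZ = μZ  (binder kept)
  ⊕{err,retry,ack} = &{err,retry,ack}  (internal→external)
    case err:
      !Int = ?Int
        ⊕{ok,done,data} = &{ok,done,data}  (internal→external)
          case ok:
            dual(end) = end
          case done:
            dual(end) = end
          case data:
            dual(end) = end
    case retry:
      &{done,err,more} = ⊕{done,err,more}  (&→⊕)
        case done:
          ?Int = !Int
            dual(Z) = Z
        case err:
          !Int = ?Int
            dual(Z) = Z
        case more:
          ?Int = !Int
            dual(Z) = Z
    case ack:
      !Bool = ?Bool
        !Unit = ?Unit
          dual(Z) = Z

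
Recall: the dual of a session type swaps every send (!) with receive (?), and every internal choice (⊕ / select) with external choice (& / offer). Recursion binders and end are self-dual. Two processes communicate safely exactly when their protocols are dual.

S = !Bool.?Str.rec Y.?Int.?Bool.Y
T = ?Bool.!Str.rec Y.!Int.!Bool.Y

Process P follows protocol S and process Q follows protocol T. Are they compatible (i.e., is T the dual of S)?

YES

!Bool vs ?Bool  ✓
  ?Str vs !Str  ✓
    rec Y vs rec Y  ✓ (binder kept)
      ?Int vs !Int  ✓
        ?Bool vs !Bool  ✓
          Y vs Y  ✓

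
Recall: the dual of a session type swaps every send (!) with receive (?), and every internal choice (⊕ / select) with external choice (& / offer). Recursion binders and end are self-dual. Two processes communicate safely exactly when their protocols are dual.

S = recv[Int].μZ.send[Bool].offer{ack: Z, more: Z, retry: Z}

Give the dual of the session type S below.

send[Int].μZ.recv[Bool].select{ack: Z, more: Z, retry: Z}

recv[Int] → send[Int]
  μZ → μZ  (rec unchanged)
    send[Bool] → recv[Bool]
      offer{ack,more,retry} → select{ack,more,retry}  (offer→select)
        [ack]
          dual(Z) = Z
        [more]
          dual(Z) = Z
        [retry]
          dual(Z) = Z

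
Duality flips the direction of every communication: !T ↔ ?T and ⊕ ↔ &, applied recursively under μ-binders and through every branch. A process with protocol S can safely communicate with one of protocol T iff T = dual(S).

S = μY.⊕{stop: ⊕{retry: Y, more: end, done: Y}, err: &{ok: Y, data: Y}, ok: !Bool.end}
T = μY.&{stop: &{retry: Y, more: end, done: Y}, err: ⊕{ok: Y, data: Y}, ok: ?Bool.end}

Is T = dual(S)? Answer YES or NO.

μY | μY  ✓ (μ self-dual)
  ⊕{stop,err,ok} | &{stop,err,ok}  ✓ label sets agree
    • stop:
      ⊕{retry,more,done} | &{retry,more,done}  ✓ label sets agree
        • retry:
          Y | Y  ✓
        • more:
          end | end  ✓
        • done:
          Y | Y  ✓
    • err:
      &{ok,data} | ⊕{ok,data}  ✓ label sets agree
        • ok:
          Y | Y  ✓
        • data:
          Y | Y  ✓
    • ok:
      !Bool | ?Bool  ✓
        end | end  ✓

YES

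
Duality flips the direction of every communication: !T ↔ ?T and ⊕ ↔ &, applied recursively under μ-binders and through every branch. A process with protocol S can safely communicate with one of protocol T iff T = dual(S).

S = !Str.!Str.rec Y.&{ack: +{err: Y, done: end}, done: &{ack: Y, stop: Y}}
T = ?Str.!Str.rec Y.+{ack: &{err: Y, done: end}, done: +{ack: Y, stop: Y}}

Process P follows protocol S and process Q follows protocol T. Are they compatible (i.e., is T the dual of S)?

!Str vs ?Str  match
  !Str vs !Str  ✗ same direction on both sides — not dual

NO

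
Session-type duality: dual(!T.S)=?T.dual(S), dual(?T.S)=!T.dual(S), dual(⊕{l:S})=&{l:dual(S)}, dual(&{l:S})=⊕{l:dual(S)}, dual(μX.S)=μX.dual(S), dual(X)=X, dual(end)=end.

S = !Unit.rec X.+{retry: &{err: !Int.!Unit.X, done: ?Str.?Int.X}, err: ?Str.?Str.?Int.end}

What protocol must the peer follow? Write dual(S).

!Unit ↦ ?Unit
  rec X ↦ rec X  (rec unchanged)
    +{retry,err} ↦ &{retry,err}  (select→offer)
      • retry:
        &{err,done} ↦ +{err,done}  (external→internal)
          • err:
            !Int ↦ ?Int
              !Unit ↦ ?Unit
                dual(X) = X
          • done:
            ?Str ↦ !Str
              ?Int ↦ !Int
                dual(X) = X
      • err:
        ?Str ↦ !Str
          ?Str ↦ !Str
            ?Int ↦ !Int
              dual(end) = end

?Unit.rec X.&{retry: +{err: ?Int.?Unit.X, done: !Str.!Int.X}, err: !Str.!Str.!Int.end}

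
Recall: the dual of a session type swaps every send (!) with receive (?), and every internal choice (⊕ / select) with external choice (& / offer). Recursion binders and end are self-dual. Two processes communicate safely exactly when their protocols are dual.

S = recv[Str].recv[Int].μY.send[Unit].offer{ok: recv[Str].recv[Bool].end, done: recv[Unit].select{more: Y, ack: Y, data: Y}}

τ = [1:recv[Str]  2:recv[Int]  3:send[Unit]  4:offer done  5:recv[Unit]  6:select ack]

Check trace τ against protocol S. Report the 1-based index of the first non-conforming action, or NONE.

NONE

step 1: recv[Str]  ✓  residual = recv[Int].μY.…
step 2: recv[Int]  ✓  residual = μY.…
step 3: send[Unit]  ✓  residual = offer{ok: recv[Str].recv[Bool].end, done: recv[Unit].select{more: μY.…, ack: μY.…, data: μY.…}}
step 4: offer done  ✓  residual = recv[Unit].select{more: μY.…, ack: μY.…, data: μY.…}
step 5: recv[Unit]  ✓  residual = select{more: μY.…, ack: μY.…, data: μY.…}
step 6: select ack  ✓  residual = μY.…
trace exhausted — no violation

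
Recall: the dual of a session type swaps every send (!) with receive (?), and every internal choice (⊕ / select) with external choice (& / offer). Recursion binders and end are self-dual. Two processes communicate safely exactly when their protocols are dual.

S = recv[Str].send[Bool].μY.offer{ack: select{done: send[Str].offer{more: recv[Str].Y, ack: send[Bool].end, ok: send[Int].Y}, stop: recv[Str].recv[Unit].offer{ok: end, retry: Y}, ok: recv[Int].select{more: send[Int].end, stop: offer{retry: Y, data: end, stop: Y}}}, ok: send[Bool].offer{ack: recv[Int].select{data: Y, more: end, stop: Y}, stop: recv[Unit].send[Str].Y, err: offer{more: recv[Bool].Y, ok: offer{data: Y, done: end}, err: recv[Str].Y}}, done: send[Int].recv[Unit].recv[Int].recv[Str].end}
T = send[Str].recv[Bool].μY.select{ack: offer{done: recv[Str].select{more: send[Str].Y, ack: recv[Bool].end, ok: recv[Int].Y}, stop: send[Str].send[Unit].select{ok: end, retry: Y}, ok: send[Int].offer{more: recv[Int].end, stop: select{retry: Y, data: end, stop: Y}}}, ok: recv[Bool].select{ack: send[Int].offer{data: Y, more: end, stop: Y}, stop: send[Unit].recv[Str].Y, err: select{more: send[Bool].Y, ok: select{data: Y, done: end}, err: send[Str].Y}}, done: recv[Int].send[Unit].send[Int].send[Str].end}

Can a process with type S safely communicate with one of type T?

YES

recv[Str] | send[Str]  ok
  send[Bool] | recv[Bool]  ok
    μY | μY  ok (μ self-dual)
      offer{ack,ok,done} | select{ack,ok,done}  ok labels match
        case ack:
          select{done,stop,ok} | offer{done,stop,ok}  ok labels match
            case done:
              send[Str] | recv[Str]  ok
                offer{more,ack,ok} | select{more,ack,ok}  ok labels match
                  case more:
                    recv[Str] | send[Str]  ok
                      Y | Y  ok
                  case ack:
                    send[Bool] | recv[Bool]  ok
                      end | end  ok
                  case ok:
                    send[Int] | recv[Int]  ok
                      Y | Y  ok
            case stop:
              recv[Str] | send[Str]  ok
                recv[Unit] | send[Unit]  ok
                  offer{ok,retry} | select{ok,retry}  ok labels match
                    case ok:
                      end | end  ok
                    case retry:
                      Y | Y  ok
            case ok:
              recv[Int] | send[Int]  ok
                select{more,stop} | offer{more,stop}  ok labels match
                  case more:
                    send[Int] | recv[Int]  ok
                      end | end  ok
                  case stop:
                    offer{retry,data,stop} | select{retry,data,stop}  ok labels match
                      case retry:
                        Y | Y  ok
                      case data:
                        end | end  ok
                      case stop:
                        Y | Y  ok
        case ok:
          send[Bool] | recv[Bool]  ok
            offer{ack,stop,err} | select{ack,stop,err}  ok labels match
              case ack:
                recv[Int] | send[Int]  ok
                  select{data,more,stop} | offer{data,more,stop}  ok labels match
                    case data:
                      Y | Y  ok
                    case more:
                      end | end  ok
                    case stop:
                      Y | Y  ok
              case stop:
                recv[Unit] | send[Unit]  ok
                  send[Str] | recv[Str]  ok
                    Y | Y  ok
              case err:
                offer{more,ok,err} | select{more,ok,err}  ok labels match
                  case more:
                    recv[Bool] | send[Bool]  ok
                      Y | Y  ok
                  case ok:
                    offer{data,done} | select{data,done}  ok labels match
                      case data:
                        Y | Y  ok
                      case done:
                        end | end  ok
                  case err:
                    recv[Str] | send[Str]  ok
                      Y | Y  ok
        case done:
          send[Int] | recv[Int]  ok
            recv[Unit] | send[Unit]  ok
              recv[Int] | send[Int]  ok
                recv[Str] | send[Str]  ok
                  end | end  ok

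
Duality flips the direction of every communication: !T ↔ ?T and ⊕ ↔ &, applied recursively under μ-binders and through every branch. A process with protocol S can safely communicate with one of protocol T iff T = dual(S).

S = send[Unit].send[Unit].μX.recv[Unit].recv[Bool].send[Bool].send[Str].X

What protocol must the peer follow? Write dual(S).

recv[Unit].recv[Unit].μX.send[Unit].send[Bool].recv[Bool].recv[Str].X

send[Unit] ↦ recv[Unit]
  send[Unit] ↦ recv[Unit]
    μX ↦ μX  (rec unchanged)
      recv[Unit] ↦ send[Unit]
        recv[Bool] ↦ send[Bool]
          send[Bool] ↦ recv[Bool]
            send[Str] ↦ recv[Str]
              X self-dual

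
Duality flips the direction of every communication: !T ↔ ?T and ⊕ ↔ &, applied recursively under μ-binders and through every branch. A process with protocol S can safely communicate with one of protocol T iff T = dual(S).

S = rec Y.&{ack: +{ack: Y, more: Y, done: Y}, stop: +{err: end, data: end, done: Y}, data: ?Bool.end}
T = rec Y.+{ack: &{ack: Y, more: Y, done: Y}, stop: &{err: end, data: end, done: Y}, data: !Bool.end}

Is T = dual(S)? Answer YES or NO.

rec Y ‖ rec Y  ✓ (rec unchanged)
  &{ack,stop,data} ‖ +{ack,stop,data}  ✓ label sets agree
    [ack]
      +{ack,more,done} ‖ &{ack,more,done}  ✓ label sets agree
        [ack]
          Y ‖ Y  ✓
        [more]
          Y ‖ Y  ✓
        [done]
          Y ‖ Y  ✓
    [stop]
      +{err,data,done} ‖ &{err,data,done}  ✓ label sets agree
        [err]
          end ‖ end  ✓
        [data]
          end ‖ end  ✓
        [done]
          Y ‖ Y  ✓
    [data]
      ?Bool ‖ !Bool  ✓
        end ‖ end  ✓

YES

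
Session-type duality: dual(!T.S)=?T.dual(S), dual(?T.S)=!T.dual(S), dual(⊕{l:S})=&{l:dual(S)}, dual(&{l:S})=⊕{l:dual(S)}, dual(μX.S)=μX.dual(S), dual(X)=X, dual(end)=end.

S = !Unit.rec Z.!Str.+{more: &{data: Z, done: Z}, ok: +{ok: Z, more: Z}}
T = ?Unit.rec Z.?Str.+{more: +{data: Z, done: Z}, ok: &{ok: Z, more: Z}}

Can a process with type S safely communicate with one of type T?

NO

!Unit ‖ ?Unit  ✓
  rec Z ‖ rec Z  ✓ (rec unchanged)
    !Str ‖ ?Str  ✓
      +{more,ok} ‖ +{more,ok}  ✗ choice polarity not flipped — not dual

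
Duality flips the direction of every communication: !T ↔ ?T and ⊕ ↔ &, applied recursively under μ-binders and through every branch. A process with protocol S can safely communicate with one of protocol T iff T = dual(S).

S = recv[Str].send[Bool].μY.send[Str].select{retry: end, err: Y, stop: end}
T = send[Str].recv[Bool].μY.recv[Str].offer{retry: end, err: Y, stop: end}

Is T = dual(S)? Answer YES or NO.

YES

recv[Str] ‖ send[Str]  ok
  send[Bool] ‖ recv[Bool]  ok
    μY ‖ μY  ok (rec unchanged)
      send[Str] ‖ recv[Str]  ok
        select{retry,err,stop} ‖ offer{retry,err,stop}  ok labels match
          • retry:
            end ‖ end  ok
          • err:
            Y ‖ Y  ok
          • stop:
            end ‖ end  ok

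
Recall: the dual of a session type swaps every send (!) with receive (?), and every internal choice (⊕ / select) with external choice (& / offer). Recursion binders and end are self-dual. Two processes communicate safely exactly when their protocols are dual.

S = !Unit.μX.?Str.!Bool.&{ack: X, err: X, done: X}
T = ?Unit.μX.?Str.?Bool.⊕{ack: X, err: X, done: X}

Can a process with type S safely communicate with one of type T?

NO

!Unit | ?Unit  ok
  μX | μX  ok (rec unchanged)
    ?Str | ?Str  ✗ same direction on both sides — not dual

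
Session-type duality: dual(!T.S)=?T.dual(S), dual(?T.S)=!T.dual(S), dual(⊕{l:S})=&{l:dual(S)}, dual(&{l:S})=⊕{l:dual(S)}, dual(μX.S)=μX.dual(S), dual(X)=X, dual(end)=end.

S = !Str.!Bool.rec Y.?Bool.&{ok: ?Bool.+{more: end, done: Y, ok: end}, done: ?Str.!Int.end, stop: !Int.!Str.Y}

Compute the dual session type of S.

!Str → ?Str
  !Bool → ?Bool
    rec Y → rec Y  (μ self-dual)
      ?Bool → !Bool
        &{ok,done,stop} → +{ok,done,stop}  (&→⊕)
          case ok:
            ?Bool → !Bool
              +{more,done,ok} → &{more,done,ok}  (internal→external)
                case more:
                  end ↦ end
                case done:
                  Y ↦ Y
                case ok:
                  end ↦ end
          case done:
            ?Str → !Str
              !Int → ?Int
                end ↦ end
          case stop:
            !Int → ?Int
              !Str → ?Str
                Y ↦ Y

?Str.?Bool.rec Y.!Bool.+{ok: !Bool.&{more: end, done: Y, ok: end}, done: !Str.?Int.end, stop: ?Int.?Str.Y}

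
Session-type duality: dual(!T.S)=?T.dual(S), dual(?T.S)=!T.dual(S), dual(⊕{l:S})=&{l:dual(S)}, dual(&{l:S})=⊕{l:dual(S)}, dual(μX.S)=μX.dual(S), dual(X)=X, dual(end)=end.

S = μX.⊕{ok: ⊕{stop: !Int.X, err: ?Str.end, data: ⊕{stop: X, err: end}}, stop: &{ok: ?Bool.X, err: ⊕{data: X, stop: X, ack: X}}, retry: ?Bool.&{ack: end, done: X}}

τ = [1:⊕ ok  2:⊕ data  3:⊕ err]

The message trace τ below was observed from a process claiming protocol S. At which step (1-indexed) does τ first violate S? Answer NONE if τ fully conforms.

NONE

@1 ⊕ ok  ✓  now at ⊕{stop: !Int.μX.…, err: ?Str.end, data: ⊕{stop: μX.…, err: end}}
@2 ⊕ data  ✓  now at ⊕{stop: μX.…, err: end}
@3 ⊕ err  ✓  now at end
τ conforms to S (length 3)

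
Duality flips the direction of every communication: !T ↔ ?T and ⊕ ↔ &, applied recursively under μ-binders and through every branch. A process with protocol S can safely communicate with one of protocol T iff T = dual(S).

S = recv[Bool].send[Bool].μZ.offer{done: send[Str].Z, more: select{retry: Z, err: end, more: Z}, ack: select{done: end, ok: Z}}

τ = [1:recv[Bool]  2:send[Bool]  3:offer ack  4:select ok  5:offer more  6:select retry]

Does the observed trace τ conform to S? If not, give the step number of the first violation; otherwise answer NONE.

[1] recv[Bool]  ✓  cont: send[Bool].μZ.…
[2] send[Bool]  ✓  cont: μZ.…
[3] offer ack  ✓  cont: select{done: end, ok: μZ.…}
[4] select ok  ✓  cont: μZ.…
[5] offer more  ✓  cont: select{retry: μZ.…, err: end, more: μZ.…}
[6] select retry  ✓  cont: μZ.…
trace exhausted — no violation

NONE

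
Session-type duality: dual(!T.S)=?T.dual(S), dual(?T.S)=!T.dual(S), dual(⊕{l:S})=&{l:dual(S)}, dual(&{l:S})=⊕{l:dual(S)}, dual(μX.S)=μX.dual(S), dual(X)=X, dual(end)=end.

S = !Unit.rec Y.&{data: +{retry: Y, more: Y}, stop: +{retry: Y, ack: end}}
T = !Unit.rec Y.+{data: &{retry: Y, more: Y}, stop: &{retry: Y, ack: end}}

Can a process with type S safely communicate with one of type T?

NO

!Unit ‖ !Unit  ✗ same direction on both sides — not dual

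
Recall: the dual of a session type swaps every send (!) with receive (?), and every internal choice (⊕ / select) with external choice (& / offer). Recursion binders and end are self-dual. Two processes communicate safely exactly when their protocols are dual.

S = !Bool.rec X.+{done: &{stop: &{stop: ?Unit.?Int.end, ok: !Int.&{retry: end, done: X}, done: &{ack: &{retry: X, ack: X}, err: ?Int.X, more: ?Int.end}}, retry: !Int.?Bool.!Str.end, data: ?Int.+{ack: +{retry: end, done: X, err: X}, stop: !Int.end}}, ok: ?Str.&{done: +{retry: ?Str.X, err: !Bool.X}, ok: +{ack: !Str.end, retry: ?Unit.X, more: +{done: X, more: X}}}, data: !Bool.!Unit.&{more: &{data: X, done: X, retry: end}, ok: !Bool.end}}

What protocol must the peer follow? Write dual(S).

?Bool.rec X.&{done: +{stop: +{stop: !Unit.!Int.end, ok: ?Int.+{retry: end, done: X}, done: +{ack: +{retry: X, ack: X}, err: !Int.X, more: !Int.end}}, retry: ?Int.!Bool.?Str.end, data: !Int.&{ack: &{retry: end, done: X, err: X}, stop: ?Int.end}}, ok: !Str.+{done: &{retry: !Str.X, err: ?Bool.X}, ok: &{ack: ?Str.end, retry: !Unit.X, more: &{done: X, more: X}}}, data: ?Bool.?Unit.+{more: +{data: X, done: X, retry: end}, ok: ?Bool.end}}

!Bool = ?Bool
  rec X = rec X  (μ self-dual)
    +{done,ok,data} = &{done,ok,data}  (internal→external)
      • done:
        &{stop,retry,data} = +{stop,retry,data}  (offer→select)
          • stop:
            &{stop,ok,done} = +{stop,ok,done}  (offer→select)
              • stop:
                ?Unit = !Unit
                  ?Int = !Int
                    end self-dual
              • ok:
                !Int = ?Int
                  &{retry,done} = +{retry,done}  (offer→select)
                    • retry:
                      end self-dual
                    • done:
                      X self-dual
              • done:
                &{ack,err,more} = +{ack,err,more}  (offer→select)
                  • ack:
                    &{retry,ack} = +{retry,ack}  (offer→select)
                      • retry:
                        X self-dual
                      • ack:
                        X self-dual
                  • err:
                    ?Int = !Int
                      X self-dual
                  • more:
                    ?Int = !Int
                      end self-dual
          • retry:
            !Int = ?Int
              ?Bool = !Bool
                !Str = ?Str
                  end self-dual
          • data:
            ?Int = !Int
              +{ack,stop} = &{ack,stop}  (internal→external)
                • ack:
                  +{retry,done,err} = &{retry,done,err}  (internal→external)
                    • retry:
                      end self-dual
                    • done:
                      X self-dual
                    • err:
                      X self-dual
                • stop:
                  !Int = ?Int
                    end self-dual
      • ok:
        ?Str = !Str
          &{done,ok} = +{done,ok}  (offer→select)
            • done:
              +{retry,err} = &{retry,err}  (internal→external)
                • retry:
                  ?Str = !Str
                    X self-dual
                • err:
                  !Bool = ?Bool
                    X self-dual
            • ok:
              +{ack,retry,more} = &{ack,retry,more}  (internal→external)
                • ack:
                  !Str = ?Str
                    end self-dual
                • retry:
                  ?Unit = !Unit
                    X self-dual
                • more:
                  +{done,more} = &{done,more}  (internal→external)
                    • done:
                      X self-dual
                    • more:
                      X self-dual
      • data:
        !Bool = ?Bool
          !Unit = ?Unit
            &{more,ok} = +{more,ok}  (offer→select)
              • more:
                &{data,done,retry} = +{data,done,retry}  (offer→select)
                  • data:
                    X self-dual
                  • done:
                    X self-dual
                  • retry:
                    end self-dual
              • ok:
                !Bool = ?Bool
                  end self-dual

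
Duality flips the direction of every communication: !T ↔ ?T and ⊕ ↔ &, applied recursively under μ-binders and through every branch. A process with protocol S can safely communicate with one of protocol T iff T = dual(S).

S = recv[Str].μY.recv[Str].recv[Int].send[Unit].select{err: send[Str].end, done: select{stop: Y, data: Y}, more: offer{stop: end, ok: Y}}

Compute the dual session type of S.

recv[Str] ↦ send[Str]
  μY ↦ μY  (μ self-dual)
    recv[Str] ↦ send[Str]
      recv[Int] ↦ send[Int]
        send[Unit] ↦ recv[Unit]
          select{err,done,more} ↦ offer{err,done,more}  (select→offer)
            • err:
              send[Str] ↦ recv[Str]
                end ↦ end
            • done:
              select{stop,data} ↦ offer{stop,data}  (select→offer)
                • stop:
                  Y ↦ Y
                • data:
                  Y ↦ Y
            • more:
              offer{stop,ok} ↦ select{stop,ok}  (offer→select)
                • stop:
                  end ↦ end
                • ok:
                  Y ↦ Y

send[Str].μY.send[Str].send[Int].recv[Unit].offer{err: recv[Str].end, done: offer{stop: Y, data: Y}, more: select{stop: end, ok: Y}}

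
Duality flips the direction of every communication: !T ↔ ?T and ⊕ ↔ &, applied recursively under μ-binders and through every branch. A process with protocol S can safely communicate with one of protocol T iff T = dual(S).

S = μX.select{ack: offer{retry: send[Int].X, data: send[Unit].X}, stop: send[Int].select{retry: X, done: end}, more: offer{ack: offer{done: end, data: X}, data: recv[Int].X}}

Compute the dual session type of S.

μX = μX  (binder kept)
  select{ack,stop,more} = offer{ack,stop,more}  (⊕→&)
    [ack]
      offer{retry,data} = select{retry,data}  (offer→select)
        [retry]
          send[Int] = recv[Int]
            dual(X) = X
        [data]
          send[Unit] = recv[Unit]
            dual(X) = X
    [stop]
      send[Int] = recv[Int]
        select{retry,done} = offer{retry,done}  (⊕→&)
          [retry]
            dual(X) = X
          [done]
            dual(end) = end
    [more]
      offer{ack,data} = select{ack,data}  (offer→select)
        [ack]
          offer{done,data} = select{done,data}  (offer→select)
            [done]
              dual(end) = end
            [data]
              dual(X) = X
        [data]
          recv[Int] = send[Int]
            dual(X) = X

μX.offer{ack: select{retry: recv[Int].X, data: recv[Unit].X}, stop: recv[Int].offer{retry: X, done: end}, more: select{ack: select{done: end, data: X}, data: send[Int].X}}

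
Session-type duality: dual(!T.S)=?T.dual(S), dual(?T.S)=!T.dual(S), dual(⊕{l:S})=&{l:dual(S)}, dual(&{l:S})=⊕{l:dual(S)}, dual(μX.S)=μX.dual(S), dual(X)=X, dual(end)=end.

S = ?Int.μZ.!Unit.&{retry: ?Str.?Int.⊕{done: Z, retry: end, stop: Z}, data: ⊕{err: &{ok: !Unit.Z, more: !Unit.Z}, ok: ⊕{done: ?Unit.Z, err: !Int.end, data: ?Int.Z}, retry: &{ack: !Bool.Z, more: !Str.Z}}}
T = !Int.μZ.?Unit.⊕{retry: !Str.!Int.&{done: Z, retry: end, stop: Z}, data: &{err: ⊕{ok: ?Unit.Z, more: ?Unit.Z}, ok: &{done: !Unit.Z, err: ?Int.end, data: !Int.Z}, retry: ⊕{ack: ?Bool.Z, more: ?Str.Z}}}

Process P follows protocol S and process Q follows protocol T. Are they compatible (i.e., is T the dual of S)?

?Int vs !Int  ✓
  μZ vs μZ  ✓ (μ self-dual)
    !Unit vs ?Unit  ✓
      &{retry,data} vs ⊕{retry,data}  ✓ labels match
        [retry]
          ?Str vs !Str  ✓
            ?Int vs !Int  ✓
              ⊕{done,retry,stop} vs &{done,retry,stop}  ✓ labels match
                [done]
                  Z vs Z  ✓
                [retry]
                  end vs end  ✓
                [stop]
                  Z vs Z  ✓
        [data]
          ⊕{err,ok,retry} vs &{err,ok,retry}  ✓ labels match
            [err]
              &{ok,more} vs ⊕{ok,more}  ✓ labels match
                [ok]
                  !Unit vs ?Unit  ✓
                    Z vs Z  ✓
                [more]
                  !Unit vs ?Unit  ✓
                    Z vs Z  ✓
            [ok]
              ⊕{done,err,data} vs &{done,err,data}  ✓ labels match
                [done]
                  ?Unit vs !Unit  ✓
                    Z vs Z  ✓
                [err]
                  !Int vs ?Int  ✓
                    end vs end  ✓
                [data]
                  ?Int vs !Int  ✓
                    Z vs Z  ✓
            [retry]
              &{ack,more} vs ⊕{ack,more}  ✓ labels match
                [ack]
                  !Bool vs ?Bool  ✓
                    Z vs Z  ✓
                [more]
                  !Str vs ?Str  ✓
                    Z vs Z  ✓

YES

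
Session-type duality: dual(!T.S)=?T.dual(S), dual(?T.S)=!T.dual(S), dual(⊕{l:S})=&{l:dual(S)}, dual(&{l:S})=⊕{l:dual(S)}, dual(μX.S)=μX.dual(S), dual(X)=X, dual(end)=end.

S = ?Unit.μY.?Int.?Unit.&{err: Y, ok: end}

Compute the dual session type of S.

?Unit = !Unit
  μY = μY  (rec unchanged)
    ?Int = !Int
      ?Unit = !Unit
        &{err,ok} = ⊕{err,ok}  (&→⊕)
          • err:
            dual(Y) = Y
          • ok:
            dual(end) = end

!Unit.μY.!Int.!Unit.⊕{err: Y, ok: end}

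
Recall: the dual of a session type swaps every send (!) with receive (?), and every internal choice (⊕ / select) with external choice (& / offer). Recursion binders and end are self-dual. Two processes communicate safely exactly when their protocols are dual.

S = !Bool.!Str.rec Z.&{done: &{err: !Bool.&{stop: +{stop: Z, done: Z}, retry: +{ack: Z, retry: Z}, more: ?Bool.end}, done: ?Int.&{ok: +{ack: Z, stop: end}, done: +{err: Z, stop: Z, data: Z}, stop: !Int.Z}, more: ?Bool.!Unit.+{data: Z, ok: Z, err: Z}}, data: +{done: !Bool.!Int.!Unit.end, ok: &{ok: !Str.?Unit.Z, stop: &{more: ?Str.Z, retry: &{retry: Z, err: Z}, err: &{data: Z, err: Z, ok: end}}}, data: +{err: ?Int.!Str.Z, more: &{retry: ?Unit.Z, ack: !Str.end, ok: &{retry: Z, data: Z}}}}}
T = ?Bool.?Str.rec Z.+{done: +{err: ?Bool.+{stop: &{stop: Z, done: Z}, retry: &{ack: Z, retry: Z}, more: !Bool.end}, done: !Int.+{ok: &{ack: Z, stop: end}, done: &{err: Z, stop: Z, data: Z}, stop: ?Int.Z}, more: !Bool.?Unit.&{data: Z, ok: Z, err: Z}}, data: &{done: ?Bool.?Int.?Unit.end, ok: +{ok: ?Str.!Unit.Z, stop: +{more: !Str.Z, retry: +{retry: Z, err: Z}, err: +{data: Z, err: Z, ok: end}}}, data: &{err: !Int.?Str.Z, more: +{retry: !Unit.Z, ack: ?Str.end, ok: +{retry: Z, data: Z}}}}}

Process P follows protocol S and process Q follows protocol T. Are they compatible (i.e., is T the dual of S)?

YES

!Bool vs ?Bool  ✓
  !Str vs ?Str  ✓
    rec Z vs rec Z  ✓ (μ self-dual)
      &{done,data} vs +{done,data}  ✓ labels match
        • done:
          &{err,done,more} vs +{err,done,more}  ✓ labels match
            • err:
              !Bool vs ?Bool  ✓
                &{stop,retry,more} vs +{stop,retry,more}  ✓ labels match
                  • stop:
                    +{stop,done} vs &{stop,done}  ✓ labels match
                      • stop:
                        Z vs Z  ✓
                      • done:
                        Z vs Z  ✓
                  • retry:
                    +{ack,retry} vs &{ack,retry}  ✓ labels match
                      • ack:
                        Z vs Z  ✓
                      • retry:
                        Z vs Z  ✓
                  • more:
                    ?Bool vs !Bool  ✓
                      end vs end  ✓
            • done:
              ?Int vs !Int  ✓
                &{ok,done,stop} vs +{ok,done,stop}  ✓ labels match
                  • ok:
                    +{ack,stop} vs &{ack,stop}  ✓ labels match
                      • ack:
                        Z vs Z  ✓
                      • stop:
                        end vs end  ✓
                  • done:
                    +{err,stop,data} vs &{err,stop,data}  ✓ labels match
                      • err:
                        Z vs Z  ✓
                      • stop:
                        Z vs Z  ✓
                      • data:
                        Z vs Z  ✓
                  • stop:
                    !Int vs ?Int  ✓
                      Z vs Z  ✓
            • more:
              ?Bool vs !Bool  ✓
                !Unit vs ?Unit  ✓
                  +{data,ok,err} vs &{data,ok,err}  ✓ labels match
                    • data:
                      Z vs Z  ✓
                    • ok:
                      Z vs Z  ✓
                    • err:
                      Z vs Z  ✓
        • data:
          +{done,ok,data} vs &{done,ok,data}  ✓ labels match
            • done:
              !Bool vs ?Bool  ✓
                !Int vs ?Int  ✓
                  !Unit vs ?Unit  ✓
                    end vs end  ✓
            • ok:
              &{ok,stop} vs +{ok,stop}  ✓ labels match
                • ok:
                  !Str vs ?Str  ✓
                    ?Unit vs !Unit  ✓
                      Z vs Z  ✓
                • stop:
                  &{more,retry,err} vs +{more,retry,err}  ✓ labels match
                    • more:
                      ?Str vs !Str  ✓
                        Z vs Z  ✓
                    • retry:
                      &{retry,err} vs +{retry,err}  ✓ labels match
                        • retry:
                          Z vs Z  ✓
                        • err:
                          Z vs Z  ✓
                    • err:
                      &{data,err,ok} vs +{data,err,ok}  ✓ labels match
                        • data:
                          Z vs Z  ✓
                        • err:
                          Z vs Z  ✓
                        • ok:
                          end vs end  ✓
            • data:
              +{err,more} vs &{err,more}  ✓ labels match
                • err:
                  ?Int vs !Int  ✓
                    !Str vs ?Str  ✓
                      Z vs Z  ✓
                • more:
                  &{retry,ack,ok} vs +{retry,ack,ok}  ✓ labels match
                    • retry:
                      ?Unit vs !Unit  ✓
                        Z vs Z  ✓
                    • ack:
                      !Str vs ?Str  ✓
                        end vs end  ✓
                    • ok:
                      &{retry,data} vs +{retry,data}  ✓ labels match
                        • retry:
                          Z vs Z  ✓
                        • data:
                          Z vs Z  ✓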